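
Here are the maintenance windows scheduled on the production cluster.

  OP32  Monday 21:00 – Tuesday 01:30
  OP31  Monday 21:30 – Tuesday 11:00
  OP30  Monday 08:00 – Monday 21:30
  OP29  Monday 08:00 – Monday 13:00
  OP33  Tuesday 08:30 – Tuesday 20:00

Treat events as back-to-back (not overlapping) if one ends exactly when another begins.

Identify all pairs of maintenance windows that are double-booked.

Two intervals overlap when each starts before the other ends.
Sorted by start: OP29, OP30, OP32, OP31, OP33.
OP30 starts before OP29 ends → OP29 and OP30 overlap.
OP32 starts after OP29 ends — done with OP29.
OP32 starts before OP30 ends → OP30 and OP32 overlap.
OP31 starts exactly when OP30 ends (back-to-back, no overlap) — done with OP30.
OP31 starts before OP32 ends → OP32 and OP31 overlap.
OP33 starts after OP32 ends.
OP33 starts before OP31 ends → OP31 and OP33 overlap.

OP29 & OP30, OP30 & OP32, OP31 & OP32, OP31 & OP33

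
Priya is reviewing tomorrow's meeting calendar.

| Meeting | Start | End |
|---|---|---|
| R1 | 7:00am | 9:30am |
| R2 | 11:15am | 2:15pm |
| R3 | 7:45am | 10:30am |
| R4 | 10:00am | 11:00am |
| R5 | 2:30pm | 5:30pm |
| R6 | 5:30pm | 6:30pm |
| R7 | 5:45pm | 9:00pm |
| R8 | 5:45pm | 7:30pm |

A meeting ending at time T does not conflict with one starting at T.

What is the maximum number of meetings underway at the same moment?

Walk through starts and ends in time order (an end at T is processed before a start at T):
7:00am start R1 → 1
7:45am start R3 → 2
9:30am end R1 → 1
10:00am start R4 → 2
10:30am end R3 → 1
11:00am end R4 → 0
11:15am start R2 → 1
2:15pm end R2 → 0
2:30pm start R5 → 1
5:30pm end R5 → 0
5:30pm start R6 → 1
5:45pm start R7 → 2
5:45pm start R8 → 3
6:30pm end R6 → 2
7:30pm end R8 → 1
9:00pm end R7 → 0
Peak is 3, at 5:45pm (R6, R7, R8).

3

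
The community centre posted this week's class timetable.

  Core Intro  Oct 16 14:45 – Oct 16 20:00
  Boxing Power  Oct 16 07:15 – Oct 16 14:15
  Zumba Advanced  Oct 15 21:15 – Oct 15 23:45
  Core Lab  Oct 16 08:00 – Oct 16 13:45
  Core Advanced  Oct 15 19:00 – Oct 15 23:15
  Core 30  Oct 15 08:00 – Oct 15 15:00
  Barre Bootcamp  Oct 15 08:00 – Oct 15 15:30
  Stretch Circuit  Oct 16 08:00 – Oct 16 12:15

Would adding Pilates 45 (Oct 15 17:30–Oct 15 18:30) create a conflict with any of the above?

Core 30: ends Oct 15 15:00 at or before Pilates 45 starts Oct 15 17:30 → clear.
Barre Bootcamp: ends Oct 15 15:30 at or before Pilates 45 starts Oct 15 17:30 → clear.
Core Advanced: starts Oct 15 19:00 at or after Pilates 45 ends Oct 15 18:30 → clear.
Zumba Advanced: starts Oct 15 21:15 at or after Pilates 45 ends Oct 15 18:30 → clear.
Boxing Power: starts Oct 16 07:15 at or after Pilates 45 ends Oct 15 18:30 → clear.
Stretch Circuit: starts Oct 16 08:00 at or after Pilates 45 ends Oct 15 18:30 → clear.
Core Lab: starts Oct 16 08:00 at or after Pilates 45 ends Oct 15 18:30 → clear.
Core Intro: starts Oct 16 14:45 at or after Pilates 45 ends Oct 15 18:30 → clear.

No — it doesn't clash with anything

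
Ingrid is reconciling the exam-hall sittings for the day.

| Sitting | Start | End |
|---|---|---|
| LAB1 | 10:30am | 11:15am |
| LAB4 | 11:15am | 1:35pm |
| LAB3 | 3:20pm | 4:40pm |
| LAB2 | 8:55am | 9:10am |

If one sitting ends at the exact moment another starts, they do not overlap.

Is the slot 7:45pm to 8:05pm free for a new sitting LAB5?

Yes — the slot is free

LAB2: ends 9:10am at or before LAB5 starts 7:45pm → clear.
LAB1: ends 11:15am at or before LAB5 starts 7:45pm → clear.
LAB4: ends 1:35pm at or before LAB5 starts 7:45pm → clear.
LAB3: ends 4:40pm at or before LAB5 starts 7:45pm → clear.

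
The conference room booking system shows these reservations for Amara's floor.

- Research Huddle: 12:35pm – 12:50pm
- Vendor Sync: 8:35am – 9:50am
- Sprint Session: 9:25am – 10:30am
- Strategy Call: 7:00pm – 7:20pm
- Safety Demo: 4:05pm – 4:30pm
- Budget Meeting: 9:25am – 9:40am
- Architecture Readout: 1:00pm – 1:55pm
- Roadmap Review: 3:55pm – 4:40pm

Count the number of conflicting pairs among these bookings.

4

Sorted by start: Vendor Sync, Sprint Session, Budget Meeting, Research Huddle, Architecture Readout, Roadmap Review, Safety Demo, Strategy Call.
Sprint Session starts before Vendor Sync ends → Vendor Sync and Sprint Session overlap.
Budget Meeting starts before Vendor Sync ends → Vendor Sync and Budget Meeting overlap.
Research Huddle starts after Vendor Sync ends, so nothing later overlaps Vendor Sync either.
Budget Meeting starts before Sprint Session ends → Sprint Session and Budget Meeting overlap.
Research Huddle starts after Sprint Session ends, so nothing later overlaps Sprint Session either.
Research Huddle starts after Budget Meeting ends, so nothing later overlaps Budget Meeting either.
Architecture Readout starts after Research Huddle ends, so nothing later overlaps Research Huddle either.
Roadmap Review starts after Architecture Readout ends, so nothing later overlaps Architecture Readout either.
Safety Demo starts before Roadmap Review ends → Roadmap Review and Safety Demo overlap.
Strategy Call starts after Roadmap Review ends.
Strategy Call starts after Safety Demo ends.
Overlapping pairs: Budget Meeting & Sprint Session, Budget Meeting & Vendor Sync, Roadmap Review & Safety Demo, Sprint Session & Vendor Sync — 4 in total.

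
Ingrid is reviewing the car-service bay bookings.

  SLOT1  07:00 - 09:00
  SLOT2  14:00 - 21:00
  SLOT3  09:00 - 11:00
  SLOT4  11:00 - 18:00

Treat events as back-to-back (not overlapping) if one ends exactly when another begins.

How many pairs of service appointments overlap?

1

Check each pair: they overlap iff neither finishes before the other starts.
Sorted by start: SLOT1, SLOT3, SLOT4, SLOT2.
SLOT3 starts exactly when SLOT1 ends (back-to-back, no overlap), so nothing later overlaps SLOT1 either.
SLOT4 starts exactly when SLOT3 ends (back-to-back, no overlap), so nothing later overlaps SLOT3 either.
SLOT2 starts before SLOT4 ends → SLOT4 and SLOT2 overlap.
Overlapping pairs: SLOT2 & SLOT4 — 1 in total.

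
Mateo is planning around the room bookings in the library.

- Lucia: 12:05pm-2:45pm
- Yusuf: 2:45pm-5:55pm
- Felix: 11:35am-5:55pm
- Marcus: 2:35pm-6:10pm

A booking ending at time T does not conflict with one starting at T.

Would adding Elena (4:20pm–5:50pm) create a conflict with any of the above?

Yes — it overlaps Felix, Marcus, Yusuf

Felix: starts 11:35am before Elena ends 5:50pm, and ends 5:55pm after Elena starts 4:20pm → overlap.
Lucia: ends 2:45pm at or before Elena starts 4:20pm → clear.
Marcus: starts 2:35pm before Elena ends 5:50pm, and ends 6:10pm after Elena starts 4:20pm → overlap.
Yusuf: starts 2:45pm before Elena ends 5:50pm, and ends 5:55pm after Elena starts 4:20pm → overlap.
Elena overlaps Yusuf, Felix, Marcus.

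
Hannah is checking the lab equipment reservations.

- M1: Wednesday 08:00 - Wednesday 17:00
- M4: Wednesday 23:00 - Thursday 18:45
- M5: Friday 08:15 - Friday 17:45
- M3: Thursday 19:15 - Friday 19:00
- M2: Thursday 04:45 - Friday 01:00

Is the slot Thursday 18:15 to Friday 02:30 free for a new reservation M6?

No — it overlaps M2, M3, M4

M1: ends Wednesday 17:00 at or before M6 starts Thursday 18:15 → clear.
M4: starts Wednesday 23:00 before M6 ends Friday 02:30, and ends Thursday 18:45 after M6 starts Thursday 18:15 → overlap.
M2: starts Thursday 04:45 before M6 ends Friday 02:30, and ends Friday 01:00 after M6 starts Thursday 18:15 → overlap.
M3: starts Thursday 19:15 before M6 ends Friday 02:30, and ends Friday 19:00 after M6 starts Thursday 18:15 → overlap.
M5: starts Friday 08:15 at or after M6 ends Friday 02:30 → clear.
M6 overlaps M2, M3, M4.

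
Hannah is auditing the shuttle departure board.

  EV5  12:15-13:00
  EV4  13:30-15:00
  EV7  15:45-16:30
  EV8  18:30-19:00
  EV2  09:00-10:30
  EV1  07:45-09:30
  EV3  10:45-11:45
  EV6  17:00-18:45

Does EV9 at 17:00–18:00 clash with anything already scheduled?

Yes — it overlaps EV6

EV1: ends 09:30 at or before EV9 starts 17:00 → clear.
EV2: ends 10:30 at or before EV9 starts 17:00 → clear.
EV3: ends 11:45 at or before EV9 starts 17:00 → clear.
EV5: ends 13:00 at or before EV9 starts 17:00 → clear.
EV4: ends 15:00 at or before EV9 starts 17:00 → clear.
EV7: ends 16:30 at or before EV9 starts 17:00 → clear.
EV6: starts 17:00 before EV9 ends 18:00, and ends 18:45 after EV9 starts 17:00 → overlap.
EV8: starts 18:30 at or after EV9 ends 18:00 → clear.
EV9 overlaps EV6.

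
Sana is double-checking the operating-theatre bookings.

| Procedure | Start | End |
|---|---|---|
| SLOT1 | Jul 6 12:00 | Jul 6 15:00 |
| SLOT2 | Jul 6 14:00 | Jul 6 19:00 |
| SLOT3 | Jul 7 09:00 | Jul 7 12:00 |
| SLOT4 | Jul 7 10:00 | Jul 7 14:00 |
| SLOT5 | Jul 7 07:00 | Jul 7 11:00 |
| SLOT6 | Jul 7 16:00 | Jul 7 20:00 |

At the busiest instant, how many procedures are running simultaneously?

Walk through starts and ends in time order (an end at T is processed before a start at T):
Jul 6 12:00 start SLOT1 → 1
Jul 6 14:00 start SLOT2 → 2
Jul 6 15:00 end SLOT1 → 1
Jul 6 19:00 end SLOT2 → 0
Jul 7 07:00 start SLOT5 → 1
Jul 7 09:00 start SLOT3 → 2
Jul 7 10:00 start SLOT4 → 3
Jul 7 11:00 end SLOT5 → 2
Jul 7 12:00 end SLOT3 → 1
Jul 7 14:00 end SLOT4 → 0
Jul 7 16:00 start SLOT6 → 1
Jul 7 20:00 end SLOT6 → 0
Peak is 3, at Jul 7 10:00 (SLOT3, SLOT4, SLOT5).

3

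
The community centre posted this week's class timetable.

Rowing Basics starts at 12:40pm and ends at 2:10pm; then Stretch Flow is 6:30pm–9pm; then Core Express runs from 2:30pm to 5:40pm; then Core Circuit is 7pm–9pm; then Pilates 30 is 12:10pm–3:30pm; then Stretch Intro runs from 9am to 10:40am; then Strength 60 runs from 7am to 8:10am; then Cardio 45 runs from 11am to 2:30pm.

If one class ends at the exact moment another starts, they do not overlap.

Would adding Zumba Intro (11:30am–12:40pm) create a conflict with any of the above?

Yes — it overlaps Cardio 45, Pilates 30

Strength 60: ends 8:10am at or before Zumba Intro starts 11:30am → clear.
Stretch Intro: ends 10:40am at or before Zumba Intro starts 11:30am → clear.
Cardio 45: starts 11am before Zumba Intro ends 12:40pm, and ends 2:30pm after Zumba Intro starts 11:30am → overlap.
Pilates 30: starts 12:10pm before Zumba Intro ends 12:40pm, and ends 3:30pm after Zumba Intro starts 11:30am → overlap.
Rowing Basics: starts 12:40pm at or after Zumba Intro ends 12:40pm → clear.
Core Express: starts 2:30pm at or after Zumba Intro ends 12:40pm → clear.
Stretch Flow: starts 6:30pm at or after Zumba Intro ends 12:40pm → clear.
Core Circuit: starts 7pm at or after Zumba Intro ends 12:40pm → clear.
Zumba Intro overlaps Cardio 45, Pilates 30.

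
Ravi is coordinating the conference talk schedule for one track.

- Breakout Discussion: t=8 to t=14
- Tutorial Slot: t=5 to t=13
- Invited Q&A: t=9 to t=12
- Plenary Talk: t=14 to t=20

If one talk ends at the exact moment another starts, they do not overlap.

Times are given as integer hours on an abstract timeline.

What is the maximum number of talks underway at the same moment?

Sort all start/end points and keep a running count:
t=5 start Tutorial Slot → 1
t=8 start Breakout Discussion → 2
t=9 start Invited Q&A → 3
t=12 end Invited Q&A → 2
t=13 end Tutorial Slot → 1
t=14 end Breakout Discussion → 0
t=14 start Plenary Talk → 1
t=20 end Plenary Talk → 0
Peak is 3, at t=9 (Breakout Discussion, Invited Q&A, Tutorial Slot).

3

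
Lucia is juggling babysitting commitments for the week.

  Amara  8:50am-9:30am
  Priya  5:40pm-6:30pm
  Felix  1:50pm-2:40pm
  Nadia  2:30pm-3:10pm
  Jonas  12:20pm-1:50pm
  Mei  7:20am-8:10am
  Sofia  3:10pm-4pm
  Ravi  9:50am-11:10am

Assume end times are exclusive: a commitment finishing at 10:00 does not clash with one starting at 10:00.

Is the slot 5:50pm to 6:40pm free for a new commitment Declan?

No — it overlaps Priya

Mei: ends 8:10am at or before Declan starts 5:50pm → clear.
Amara: ends 9:30am at or before Declan starts 5:50pm → clear.
Ravi: ends 11:10am at or before Declan starts 5:50pm → clear.
Jonas: ends 1:50pm at or before Declan starts 5:50pm → clear.
Felix: ends 2:40pm at or before Declan starts 5:50pm → clear.
Nadia: ends 3:10pm at or before Declan starts 5:50pm → clear.
Sofia: ends 4pm at or before Declan starts 5:50pm → clear.
Priya: starts 5:40pm before Declan ends 6:40pm, and ends 6:30pm after Declan starts 5:50pm → overlap.
Declan overlaps Priya.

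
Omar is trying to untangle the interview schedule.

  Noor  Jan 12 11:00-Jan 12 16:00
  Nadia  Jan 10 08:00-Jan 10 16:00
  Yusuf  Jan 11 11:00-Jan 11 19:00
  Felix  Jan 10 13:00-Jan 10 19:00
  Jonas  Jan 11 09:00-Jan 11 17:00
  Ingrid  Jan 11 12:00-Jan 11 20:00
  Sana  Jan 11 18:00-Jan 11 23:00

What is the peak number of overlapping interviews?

3

Sweep the timeline, counting +1 at each start and −1 at each end (ends before starts at a tie):
Jan 10 08:00 start Nadia → 1
Jan 10 13:00 start Felix → 2
Jan 10 16:00 end Nadia → 1
Jan 10 19:00 end Felix → 0
Jan 11 09:00 start Jonas → 1
Jan 11 11:00 start Yusuf → 2
Jan 11 12:00 start Ingrid → 3
Jan 11 17:00 end Jonas → 2
Jan 11 18:00 start Sana → 3
Jan 11 19:00 end Yusuf → 2
Jan 11 20:00 end Ingrid → 1
Jan 11 23:00 end Sana → 0
Jan 12 11:00 start Noor → 1
Jan 12 16:00 end Noor → 0
Peak is 3, at Jan 11 12:00 (Ingrid, Jonas, Yusuf).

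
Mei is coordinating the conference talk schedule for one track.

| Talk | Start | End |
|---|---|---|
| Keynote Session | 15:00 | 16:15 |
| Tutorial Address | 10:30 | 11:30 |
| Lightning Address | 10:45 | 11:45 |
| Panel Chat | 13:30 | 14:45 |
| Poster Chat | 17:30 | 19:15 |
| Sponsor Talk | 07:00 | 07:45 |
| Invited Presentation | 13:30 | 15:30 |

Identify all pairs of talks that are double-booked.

Invited Presentation & Keynote Session, Invited Presentation & Panel Chat, Lightning Address & Tutorial Address

Check each pair: they overlap iff neither finishes before the other starts.
Sorted by start: Sponsor Talk, Tutorial Address, Lightning Address, Panel Chat, Invited Presentation, Keynote Session, Poster Chat.
Tutorial Address starts after Sponsor Talk ends — done with Sponsor Talk.
Lightning Address starts before Tutorial Address ends → Tutorial Address and Lightning Address overlap.
Panel Chat starts after Tutorial Address ends — done with Tutorial Address.
Panel Chat starts after Lightning Address ends — done with Lightning Address.
Invited Presentation starts before Panel Chat ends → Panel Chat and Invited Presentation overlap.
Keynote Session starts after Panel Chat ends — done with Panel Chat.
Keynote Session starts before Invited Presentation ends → Invited Presentation and Keynote Session overlap.
Poster Chat starts after Invited Presentation ends.
Poster Chat starts after Keynote Session ends.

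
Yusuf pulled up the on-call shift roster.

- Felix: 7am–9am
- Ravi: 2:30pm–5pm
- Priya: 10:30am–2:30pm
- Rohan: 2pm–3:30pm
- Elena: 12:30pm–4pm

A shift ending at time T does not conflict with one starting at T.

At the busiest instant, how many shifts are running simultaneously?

Sweep the timeline, counting +1 at each start and −1 at each end (ends before starts at a tie):
7am start Felix → 1
9am end Felix → 0
10:30am start Priya → 1
12:30pm start Elena → 2
2pm start Rohan → 3
2:30pm end Priya → 2
2:30pm start Ravi → 3
3:30pm end Rohan → 2
4pm end Elena → 1
5pm end Ravi → 0
Peak is 3, at 2pm (Elena, Priya, Rohan).

3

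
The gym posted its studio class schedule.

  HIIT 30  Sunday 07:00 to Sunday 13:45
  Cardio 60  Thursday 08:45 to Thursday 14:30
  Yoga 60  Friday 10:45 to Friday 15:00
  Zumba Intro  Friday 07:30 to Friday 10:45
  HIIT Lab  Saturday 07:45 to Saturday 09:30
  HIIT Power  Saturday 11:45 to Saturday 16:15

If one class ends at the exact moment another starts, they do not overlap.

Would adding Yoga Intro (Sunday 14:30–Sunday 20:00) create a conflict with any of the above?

No — it doesn't clash with anything

Cardio 60: ends Thursday 14:30 at or before Yoga Intro starts Sunday 14:30 → clear.
Zumba Intro: ends Friday 10:45 at or before Yoga Intro starts Sunday 14:30 → clear.
Yoga 60: ends Friday 15:00 at or before Yoga Intro starts Sunday 14:30 → clear.
HIIT Lab: ends Saturday 09:30 at or before Yoga Intro starts Sunday 14:30 → clear.
HIIT Power: ends Saturday 16:15 at or before Yoga Intro starts Sunday 14:30 → clear.
HIIT 30: ends Sunday 13:45 at or before Yoga Intro starts Sunday 14:30 → clear.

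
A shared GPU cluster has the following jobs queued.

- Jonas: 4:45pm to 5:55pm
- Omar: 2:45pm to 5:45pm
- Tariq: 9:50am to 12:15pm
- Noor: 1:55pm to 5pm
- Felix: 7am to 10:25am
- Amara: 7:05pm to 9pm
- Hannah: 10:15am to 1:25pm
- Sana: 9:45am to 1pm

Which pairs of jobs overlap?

Felix & Hannah, Felix & Sana, Felix & Tariq, Hannah & Sana, Hannah & Tariq, Jonas & Noor, Jonas & Omar, Noor & Omar, Sana & Tariq

Sorted by start: Felix, Sana, Tariq, Hannah, Noor, Omar, Jonas, Amara.
Sana starts before Felix ends → Felix and Sana overlap.
Tariq starts before Felix ends → Felix and Tariq overlap.
Hannah starts before Felix ends → Felix and Hannah overlap.
Noor starts after Felix ends, so Felix has no further overlaps.
Tariq starts before Sana ends → Sana and Tariq overlap.
Hannah starts before Sana ends → Sana and Hannah overlap.
Noor starts after Sana ends, so Sana has no further overlaps.
Hannah starts before Tariq ends → Tariq and Hannah overlap.
Noor starts after Tariq ends, so Tariq has no further overlaps.
Noor starts after Hannah ends, so Hannah has no further overlaps.
Omar starts before Noor ends → Noor and Omar overlap.
Jonas starts before Noor ends → Noor and Jonas overlap.
Amara starts after Noor ends.
Jonas starts before Omar ends → Omar and Jonas overlap.
Amara starts after Omar ends.
Amara starts after Jonas ends.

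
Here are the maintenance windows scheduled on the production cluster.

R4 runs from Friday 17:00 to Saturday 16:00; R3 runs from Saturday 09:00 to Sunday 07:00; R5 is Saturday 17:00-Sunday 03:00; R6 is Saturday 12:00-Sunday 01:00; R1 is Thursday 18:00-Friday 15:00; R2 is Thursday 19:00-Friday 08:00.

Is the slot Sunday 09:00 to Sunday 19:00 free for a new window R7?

Yes — the slot is free

R1: ends Friday 15:00 at or before R7 starts Sunday 09:00 → clear.
R2: ends Friday 08:00 at or before R7 starts Sunday 09:00 → clear.
R4: ends Saturday 16:00 at or before R7 starts Sunday 09:00 → clear.
R3: ends Sunday 07:00 at or before R7 starts Sunday 09:00 → clear.
R6: ends Sunday 01:00 at or before R7 starts Sunday 09:00 → clear.
R5: ends Sunday 03:00 at or before R7 starts Sunday 09:00 → clear.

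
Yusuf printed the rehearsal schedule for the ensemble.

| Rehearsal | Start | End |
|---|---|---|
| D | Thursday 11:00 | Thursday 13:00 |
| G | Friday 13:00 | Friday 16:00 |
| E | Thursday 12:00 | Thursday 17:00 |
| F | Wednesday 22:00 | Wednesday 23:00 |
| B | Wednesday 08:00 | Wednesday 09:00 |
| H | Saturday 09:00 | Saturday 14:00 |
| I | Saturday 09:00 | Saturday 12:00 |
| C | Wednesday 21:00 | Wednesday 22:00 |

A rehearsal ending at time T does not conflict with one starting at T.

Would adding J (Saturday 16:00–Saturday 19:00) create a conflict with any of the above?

B: ends Wednesday 09:00 at or before J starts Saturday 16:00 → clear.
C: ends Wednesday 22:00 at or before J starts Saturday 16:00 → clear.
F: ends Wednesday 23:00 at or before J starts Saturday 16:00 → clear.
D: ends Thursday 13:00 at or before J starts Saturday 16:00 → clear.
E: ends Thursday 17:00 at or before J starts Saturday 16:00 → clear.
G: ends Friday 16:00 at or before J starts Saturday 16:00 → clear.
H: ends Saturday 14:00 at or before J starts Saturday 16:00 → clear.
I: ends Saturday 12:00 at or before J starts Saturday 16:00 → clear.

No — it doesn't clash with anything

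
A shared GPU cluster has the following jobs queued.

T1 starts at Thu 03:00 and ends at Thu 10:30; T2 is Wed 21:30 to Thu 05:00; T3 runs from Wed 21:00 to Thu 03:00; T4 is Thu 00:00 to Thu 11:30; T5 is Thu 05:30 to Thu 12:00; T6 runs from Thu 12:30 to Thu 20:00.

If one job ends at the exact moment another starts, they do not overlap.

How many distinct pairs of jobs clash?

Check each pair: they overlap iff neither finishes before the other starts.
Sorted by start: T3, T2, T4, T1, T5, T6.
T2 starts before T3 ends → T3 and T2 overlap.
T4 starts before T3 ends → T3 and T4 overlap.
T1 starts exactly when T3 ends (back-to-back, no overlap) — done with T3.
T4 starts before T2 ends → T2 and T4 overlap.
T1 starts before T2 ends → T2 and T1 overlap.
T5 starts after T2 ends — done with T2.
T1 starts before T4 ends → T4 and T1 overlap.
T5 starts before T4 ends → T4 and T5 overlap.
T6 starts after T4 ends.
T5 starts before T1 ends → T1 and T5 overlap.
T6 starts after T1 ends.
T6 starts after T5 ends.
Overlapping pairs: T1 & T2, T1 & T4, T1 & T5, T2 & T3, T2 & T4, T3 & T4, T4 & T5 — 7 in total.

7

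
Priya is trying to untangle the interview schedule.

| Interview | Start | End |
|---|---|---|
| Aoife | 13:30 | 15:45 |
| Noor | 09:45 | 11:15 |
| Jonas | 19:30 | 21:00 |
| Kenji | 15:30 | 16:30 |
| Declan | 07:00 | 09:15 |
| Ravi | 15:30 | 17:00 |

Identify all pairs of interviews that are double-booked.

Sorted by start: Declan, Noor, Aoife, Ravi, Kenji, Jonas.
Noor starts after Declan ends, so Declan has no further overlaps.
Aoife starts after Noor ends, so Noor has no further overlaps.
Ravi starts before Aoife ends → Aoife and Ravi overlap.
Kenji starts before Aoife ends → Aoife and Kenji overlap.
Jonas starts after Aoife ends.
Kenji starts before Ravi ends → Ravi and Kenji overlap.
Jonas starts after Ravi ends.
Jonas starts after Kenji ends.

Aoife & Kenji, Aoife & Ravi, Kenji & Ravi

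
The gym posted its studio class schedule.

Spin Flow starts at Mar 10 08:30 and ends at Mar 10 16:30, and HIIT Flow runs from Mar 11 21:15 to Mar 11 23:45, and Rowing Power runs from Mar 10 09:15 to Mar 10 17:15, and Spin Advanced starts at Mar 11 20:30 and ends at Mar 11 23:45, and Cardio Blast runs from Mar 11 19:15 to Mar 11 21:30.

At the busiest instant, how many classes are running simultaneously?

3

Walk through starts and ends in time order (an end at T is processed before a start at T):
Mar 10 08:30 start Spin Flow → 1
Mar 10 09:15 start Rowing Power → 2
Mar 10 16:30 end Spin Flow → 1
Mar 10 17:15 end Rowing Power → 0
Mar 11 19:15 start Cardio Blast → 1
Mar 11 20:30 start Spin Advanced → 2
Mar 11 21:15 start HIIT Flow → 3
Mar 11 21:30 end Cardio Blast → 2
Mar 11 23:45 end HIIT Flow → 1
Mar 11 23:45 end Spin Advanced → 0
Peak is 3, at Mar 11 21:15 (Cardio Blast, HIIT Flow, Spin Advanced).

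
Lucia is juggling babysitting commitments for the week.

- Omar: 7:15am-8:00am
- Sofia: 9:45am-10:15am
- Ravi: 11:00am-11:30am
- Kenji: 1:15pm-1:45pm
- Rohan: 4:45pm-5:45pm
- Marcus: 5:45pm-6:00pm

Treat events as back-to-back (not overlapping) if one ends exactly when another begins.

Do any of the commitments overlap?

No

Sorted by start: Omar, Sofia, Ravi, Kenji, Rohan, Marcus.
Sofia starts after Omar ends; Omar is clear from here.
Ravi starts after Sofia ends; Sofia is clear from here.
Kenji starts after Ravi ends; Ravi is clear from here.
Rohan starts after Kenji ends; Kenji is clear from here.
Marcus starts exactly when Rohan ends (back-to-back, no overlap).
Every pair is clear; the schedule has no overlaps.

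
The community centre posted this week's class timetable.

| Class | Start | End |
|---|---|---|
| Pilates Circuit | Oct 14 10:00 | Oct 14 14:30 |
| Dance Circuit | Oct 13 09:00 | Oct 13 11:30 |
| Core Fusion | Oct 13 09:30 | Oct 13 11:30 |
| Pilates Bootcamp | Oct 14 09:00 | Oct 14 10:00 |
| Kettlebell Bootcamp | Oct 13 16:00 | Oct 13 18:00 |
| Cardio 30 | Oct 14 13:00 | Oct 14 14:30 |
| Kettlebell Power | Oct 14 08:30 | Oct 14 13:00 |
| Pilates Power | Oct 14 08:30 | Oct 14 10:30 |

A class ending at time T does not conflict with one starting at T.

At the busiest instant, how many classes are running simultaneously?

Sweep the timeline, counting +1 at each start and −1 at each end (ends before starts at a tie):
Oct 13 09:00 start Dance Circuit → 1
Oct 13 09:30 start Core Fusion → 2
Oct 13 11:30 end Core Fusion → 1
Oct 13 11:30 end Dance Circuit → 0
Oct 13 16:00 start Kettlebell Bootcamp → 1
Oct 13 18:00 end Kettlebell Bootcamp → 0
Oct 14 08:30 start Kettlebell Power → 1
Oct 14 08:30 start Pilates Power → 2
Oct 14 09:00 start Pilates Bootcamp → 3
Oct 14 10:00 end Pilates Bootcamp → 2
Oct 14 10:00 start Pilates Circuit → 3
Oct 14 10:30 end Pilates Power → 2
Oct 14 13:00 end Kettlebell Power → 1
Oct 14 13:00 start Cardio 30 → 2
Oct 14 14:30 end Cardio 30 → 1
Oct 14 14:30 end Pilates Circuit → 0
Peak is 3, at Oct 14 09:00 (Kettlebell Power, Pilates Bootcamp, Pilates Power).

3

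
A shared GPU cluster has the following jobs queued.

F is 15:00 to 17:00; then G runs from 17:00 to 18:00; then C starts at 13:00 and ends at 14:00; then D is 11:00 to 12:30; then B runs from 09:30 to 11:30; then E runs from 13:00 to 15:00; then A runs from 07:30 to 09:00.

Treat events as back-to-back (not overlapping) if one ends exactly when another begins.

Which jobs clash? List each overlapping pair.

B & D, C & E

Check each pair: they overlap iff neither finishes before the other starts.
Sorted by start: A, B, D, C, E, F, G.
B starts after A ends, so A has no further overlaps.
D starts before B ends → B and D overlap.
C starts after B ends, so B has no further overlaps.
C starts after D ends, so D has no further overlaps.
E starts before C ends → C and E overlap.
F starts after C ends, so C has no further overlaps.
F starts exactly when E ends (back-to-back, no overlap), so E has no further overlaps.
G starts exactly when F ends (back-to-back, no overlap).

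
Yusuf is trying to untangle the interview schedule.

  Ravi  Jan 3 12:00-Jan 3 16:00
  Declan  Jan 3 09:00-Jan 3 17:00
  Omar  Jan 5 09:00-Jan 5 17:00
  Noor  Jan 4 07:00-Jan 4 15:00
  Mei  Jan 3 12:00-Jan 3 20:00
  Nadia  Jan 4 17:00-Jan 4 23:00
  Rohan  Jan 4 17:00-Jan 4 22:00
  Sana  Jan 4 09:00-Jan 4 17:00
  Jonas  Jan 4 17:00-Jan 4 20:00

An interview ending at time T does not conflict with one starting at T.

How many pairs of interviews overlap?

7

Sorted by start: Declan, Mei, Ravi, Noor, Sana, Rohan, Jonas, Nadia, Omar.
Mei starts before Declan ends → Declan and Mei overlap.
Ravi starts before Declan ends → Declan and Ravi overlap.
Noor starts after Declan ends — done with Declan.
Ravi starts before Mei ends → Mei and Ravi overlap.
Noor starts after Mei ends — done with Mei.
Noor starts after Ravi ends — done with Ravi.
Sana starts before Noor ends → Noor and Sana overlap.
Rohan starts after Noor ends — done with Noor.
Rohan starts exactly when Sana ends (back-to-back, no overlap) — done with Sana.
Jonas starts before Rohan ends → Rohan and Jonas overlap.
Nadia starts before Rohan ends → Rohan and Nadia overlap.
Omar starts after Rohan ends.
Nadia starts before Jonas ends → Jonas and Nadia overlap.
Omar starts after Jonas ends.
Omar starts after Nadia ends.
Overlapping pairs: Declan & Mei, Declan & Ravi, Jonas & Nadia, Jonas & Rohan, Mei & Ravi, Nadia & Rohan, Noor & Sana — 7 in total.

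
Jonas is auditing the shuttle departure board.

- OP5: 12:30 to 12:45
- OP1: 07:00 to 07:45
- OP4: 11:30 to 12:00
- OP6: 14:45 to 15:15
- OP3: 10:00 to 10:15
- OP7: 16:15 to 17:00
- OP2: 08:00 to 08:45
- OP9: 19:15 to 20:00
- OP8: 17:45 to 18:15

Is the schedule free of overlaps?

Sorted by start: OP1, OP2, OP3, OP4, OP5, OP6, OP7, OP8, OP9.
OP2 starts after OP1 ends, so OP1 has no further overlaps.
OP3 starts after OP2 ends, so OP2 has no further overlaps.
OP4 starts after OP3 ends, so OP3 has no further overlaps.
OP5 starts after OP4 ends, so OP4 has no further overlaps.
OP6 starts after OP5 ends, so OP5 has no further overlaps.
OP7 starts after OP6 ends, so OP6 has no further overlaps.
OP8 starts after OP7 ends, so OP7 has no further overlaps.
OP9 starts after OP8 ends.
Every pair is clear; the schedule has no overlaps.

Yes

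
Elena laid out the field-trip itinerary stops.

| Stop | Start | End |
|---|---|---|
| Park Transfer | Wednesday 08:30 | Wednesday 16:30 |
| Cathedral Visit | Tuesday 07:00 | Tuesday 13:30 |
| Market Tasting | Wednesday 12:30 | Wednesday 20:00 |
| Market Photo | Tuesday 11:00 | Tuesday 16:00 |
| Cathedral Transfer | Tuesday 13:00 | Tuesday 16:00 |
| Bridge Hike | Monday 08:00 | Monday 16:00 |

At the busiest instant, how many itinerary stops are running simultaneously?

Sort all start/end points and keep a running count:
Monday 08:00 start Bridge Hike → 1
Monday 16:00 end Bridge Hike → 0
Tuesday 07:00 start Cathedral Visit → 1
Tuesday 11:00 start Market Photo → 2
Tuesday 13:00 start Cathedral Transfer → 3
Tuesday 13:30 end Cathedral Visit → 2
Tuesday 16:00 end Cathedral Transfer → 1
Tuesday 16:00 end Market Photo → 0
Wednesday 08:30 start Park Transfer → 1
Wednesday 12:30 start Market Tasting → 2
Wednesday 16:30 end Park Transfer → 1
Wednesday 20:00 end Market Tasting → 0
Peak is 3, at Tuesday 13:00 (Cathedral Transfer, Cathedral Visit, Market Photo).

3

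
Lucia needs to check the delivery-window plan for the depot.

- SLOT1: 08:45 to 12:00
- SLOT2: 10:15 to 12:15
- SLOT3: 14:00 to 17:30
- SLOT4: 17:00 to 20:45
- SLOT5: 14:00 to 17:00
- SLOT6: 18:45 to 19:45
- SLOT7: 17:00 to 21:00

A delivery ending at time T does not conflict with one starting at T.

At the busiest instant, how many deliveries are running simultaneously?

Sweep the timeline, counting +1 at each start and −1 at each end (ends before starts at a tie):
08:45 start SLOT1 → 1
10:15 start SLOT2 → 2
12:00 end SLOT1 → 1
12:15 end SLOT2 → 0
14:00 start SLOT3 → 1
14:00 start SLOT5 → 2
17:00 end SLOT5 → 1
17:00 start SLOT4 → 2
17:00 start SLOT7 → 3
17:30 end SLOT3 → 2
18:45 start SLOT6 → 3
19:45 end SLOT6 → 2
20:45 end SLOT4 → 1
21:00 end SLOT7 → 0
Peak is 3, at 17:00 (SLOT3, SLOT4, SLOT7).

3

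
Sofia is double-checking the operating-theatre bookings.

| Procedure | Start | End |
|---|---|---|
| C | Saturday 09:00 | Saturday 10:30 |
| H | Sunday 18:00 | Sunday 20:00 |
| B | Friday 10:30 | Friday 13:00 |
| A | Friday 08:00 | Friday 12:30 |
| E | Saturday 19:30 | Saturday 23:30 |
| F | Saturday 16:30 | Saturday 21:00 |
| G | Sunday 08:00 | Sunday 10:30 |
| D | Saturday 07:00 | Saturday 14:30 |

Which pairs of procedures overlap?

Check each pair: they overlap iff neither finishes before the other starts.
Sorted by start: A, B, D, C, F, E, G, H.
B starts before A ends → A and B overlap.
D starts after A ends, so A has no further overlaps.
D starts after B ends, so B has no further overlaps.
C starts before D ends → D and C overlap.
F starts after D ends, so D has no further overlaps.
F starts after C ends, so C has no further overlaps.
E starts before F ends → F and E overlap.
G starts after F ends, so F has no further overlaps.
G starts after E ends, so E has no further overlaps.
H starts after G ends.

A & B, C & D, E & F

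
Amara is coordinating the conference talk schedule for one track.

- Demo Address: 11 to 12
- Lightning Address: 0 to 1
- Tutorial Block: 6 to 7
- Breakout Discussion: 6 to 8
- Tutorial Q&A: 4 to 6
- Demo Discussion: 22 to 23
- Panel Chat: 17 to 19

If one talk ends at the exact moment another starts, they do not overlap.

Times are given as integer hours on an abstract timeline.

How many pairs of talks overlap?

Check each pair: they overlap iff neither finishes before the other starts.
Sorted by start: Lightning Address, Tutorial Q&A, Breakout Discussion, Tutorial Block, Demo Address, Panel Chat, Demo Discussion.
Tutorial Q&A starts after Lightning Address ends, so nothing later overlaps Lightning Address either.
Breakout Discussion starts exactly when Tutorial Q&A ends (back-to-back, no overlap), so nothing later overlaps Tutorial Q&A either.
Tutorial Block starts before Breakout Discussion ends → Breakout Discussion and Tutorial Block overlap.
Demo Address starts after Breakout Discussion ends, so nothing later overlaps Breakout Discussion either.
Demo Address starts after Tutorial Block ends, so nothing later overlaps Tutorial Block either.
Panel Chat starts after Demo Address ends, so nothing later overlaps Demo Address either.
Demo Discussion starts after Panel Chat ends.
Overlapping pairs: Breakout Discussion & Tutorial Block — 1 in total.

1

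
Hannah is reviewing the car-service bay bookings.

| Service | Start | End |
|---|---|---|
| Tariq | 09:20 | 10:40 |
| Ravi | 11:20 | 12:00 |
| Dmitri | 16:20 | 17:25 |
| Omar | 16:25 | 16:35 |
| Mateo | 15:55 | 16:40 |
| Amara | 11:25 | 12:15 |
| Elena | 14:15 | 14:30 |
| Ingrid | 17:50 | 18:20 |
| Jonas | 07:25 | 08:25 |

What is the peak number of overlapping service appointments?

Sort all start/end points and keep a running count:
07:25 start Jonas → 1
08:25 end Jonas → 0
09:20 start Tariq → 1
10:40 end Tariq → 0
11:20 start Ravi → 1
11:25 start Amara → 2
12:00 end Ravi → 1
12:15 end Amara → 0
14:15 start Elena → 1
14:30 end Elena → 0
15:55 start Mateo → 1
16:20 start Dmitri → 2
16:25 start Omar → 3
16:35 end Omar → 2
16:40 end Mateo → 1
17:25 end Dmitri → 0
17:50 start Ingrid → 1
18:20 end Ingrid → 0
Peak is 3, at 16:25 (Dmitri, Mateo, Omar).

3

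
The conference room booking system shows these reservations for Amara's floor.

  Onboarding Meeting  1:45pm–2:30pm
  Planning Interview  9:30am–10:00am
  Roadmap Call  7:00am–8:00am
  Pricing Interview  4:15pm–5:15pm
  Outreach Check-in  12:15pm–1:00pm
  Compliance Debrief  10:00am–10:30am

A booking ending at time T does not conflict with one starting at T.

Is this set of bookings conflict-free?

Sorted by start: Roadmap Call, Planning Interview, Compliance Debrief, Outreach Check-in, Onboarding Meeting, Pricing Interview.
Planning Interview starts after Roadmap Call ends — done with Roadmap Call.
Compliance Debrief starts exactly when Planning Interview ends (back-to-back, no overlap) — done with Planning Interview.
Outreach Check-in starts after Compliance Debrief ends — done with Compliance Debrief.
Onboarding Meeting starts after Outreach Check-in ends — done with Outreach Check-in.
Pricing Interview starts after Onboarding Meeting ends.
Every pair is clear; the schedule has no overlaps.

Yes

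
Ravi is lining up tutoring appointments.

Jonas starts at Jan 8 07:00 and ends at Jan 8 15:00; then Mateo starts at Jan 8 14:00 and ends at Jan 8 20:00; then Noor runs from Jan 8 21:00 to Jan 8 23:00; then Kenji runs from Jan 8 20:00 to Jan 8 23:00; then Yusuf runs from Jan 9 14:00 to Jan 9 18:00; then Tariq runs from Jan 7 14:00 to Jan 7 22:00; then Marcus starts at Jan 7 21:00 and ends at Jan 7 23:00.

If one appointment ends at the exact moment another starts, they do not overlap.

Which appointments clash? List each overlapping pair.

Two intervals overlap when each starts before the other ends.
Sorted by start: Tariq, Marcus, Jonas, Mateo, Kenji, Noor, Yusuf.
Marcus starts before Tariq ends → Tariq and Marcus overlap.
Jonas starts after Tariq ends, so Tariq has no further overlaps.
Jonas starts after Marcus ends, so Marcus has no further overlaps.
Mateo starts before Jonas ends → Jonas and Mateo overlap.
Kenji starts after Jonas ends, so Jonas has no further overlaps.
Kenji starts exactly when Mateo ends (back-to-back, no overlap), so Mateo has no further overlaps.
Noor starts before Kenji ends → Kenji and Noor overlap.
Yusuf starts after Kenji ends.
Yusuf starts after Noor ends.

Jonas & Mateo, Kenji & Noor, Marcus & Tariq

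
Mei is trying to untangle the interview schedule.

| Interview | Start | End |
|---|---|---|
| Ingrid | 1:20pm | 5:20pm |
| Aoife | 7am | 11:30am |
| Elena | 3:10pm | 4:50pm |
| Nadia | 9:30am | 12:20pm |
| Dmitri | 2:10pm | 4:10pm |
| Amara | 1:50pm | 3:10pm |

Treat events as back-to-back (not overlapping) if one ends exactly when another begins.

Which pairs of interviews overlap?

Two intervals overlap when each starts before the other ends.
Sorted by start: Aoife, Nadia, Ingrid, Amara, Dmitri, Elena.
Nadia starts before Aoife ends → Aoife and Nadia overlap.
Ingrid starts after Aoife ends — done with Aoife.
Ingrid starts after Nadia ends — done with Nadia.
Amara starts before Ingrid ends → Ingrid and Amara overlap.
Dmitri starts before Ingrid ends → Ingrid and Dmitri overlap.
Elena starts before Ingrid ends → Ingrid and Elena overlap.
Dmitri starts before Amara ends → Amara and Dmitri overlap.
Elena starts exactly when Amara ends (back-to-back, no overlap).
Elena starts before Dmitri ends → Dmitri and Elena overlap.

Amara & Dmitri, Amara & Ingrid, Aoife & Nadia, Dmitri & Elena, Dmitri & Ingrid, Elena & Ingrid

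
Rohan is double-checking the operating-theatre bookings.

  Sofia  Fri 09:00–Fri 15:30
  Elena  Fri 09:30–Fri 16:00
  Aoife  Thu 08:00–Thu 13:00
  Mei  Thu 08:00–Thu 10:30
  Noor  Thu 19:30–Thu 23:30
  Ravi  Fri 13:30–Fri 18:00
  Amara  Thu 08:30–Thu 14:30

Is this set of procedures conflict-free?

No

Sorted by start: Mei, Aoife, Amara, Noor, Sofia, Elena, Ravi.
Aoife starts before Mei ends → Mei and Aoife overlap.
That's a conflict, so the schedule is not conflict-free.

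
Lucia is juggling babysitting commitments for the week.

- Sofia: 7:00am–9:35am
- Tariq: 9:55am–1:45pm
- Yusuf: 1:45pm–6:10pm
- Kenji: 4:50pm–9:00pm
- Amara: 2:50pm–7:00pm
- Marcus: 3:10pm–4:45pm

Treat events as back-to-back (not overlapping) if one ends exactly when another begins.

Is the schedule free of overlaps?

Sorted by start: Sofia, Tariq, Yusuf, Amara, Marcus, Kenji.
Tariq starts after Sofia ends — done with Sofia.
Yusuf starts exactly when Tariq ends (back-to-back, no overlap) — done with Tariq.
Amara starts before Yusuf ends → Yusuf and Amara overlap.
That's a conflict, so the schedule is not conflict-free.

No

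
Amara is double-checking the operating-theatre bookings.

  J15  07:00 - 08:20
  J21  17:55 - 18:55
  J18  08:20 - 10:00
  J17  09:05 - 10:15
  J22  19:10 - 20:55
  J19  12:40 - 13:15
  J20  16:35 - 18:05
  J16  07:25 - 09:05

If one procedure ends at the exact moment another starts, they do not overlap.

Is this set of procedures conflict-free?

Sorted by start: J15, J16, J18, J17, J19, J20, J21, J22.
J16 starts before J15 ends → J15 and J16 overlap.
That's a conflict, so the schedule is not conflict-free.

No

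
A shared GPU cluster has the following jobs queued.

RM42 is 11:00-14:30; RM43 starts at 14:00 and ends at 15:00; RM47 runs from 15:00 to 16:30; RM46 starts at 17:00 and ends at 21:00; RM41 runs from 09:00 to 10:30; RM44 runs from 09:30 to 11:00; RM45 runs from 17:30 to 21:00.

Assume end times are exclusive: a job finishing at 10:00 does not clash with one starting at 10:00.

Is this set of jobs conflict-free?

Two intervals overlap when each starts before the other ends.
Sorted by start: RM41, RM44, RM42, RM43, RM47, RM46, RM45.
RM44 starts before RM41 ends → RM41 and RM44 overlap.
That's a conflict, so the schedule is not conflict-free.

No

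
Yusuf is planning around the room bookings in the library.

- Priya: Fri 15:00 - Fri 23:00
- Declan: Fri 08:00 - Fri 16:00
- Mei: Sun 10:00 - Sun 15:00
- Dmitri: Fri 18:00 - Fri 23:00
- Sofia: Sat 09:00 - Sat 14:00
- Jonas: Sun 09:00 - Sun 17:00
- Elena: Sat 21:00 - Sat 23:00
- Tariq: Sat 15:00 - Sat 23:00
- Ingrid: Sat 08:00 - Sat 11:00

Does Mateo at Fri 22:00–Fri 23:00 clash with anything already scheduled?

Declan: ends Fri 16:00 at or before Mateo starts Fri 22:00 → clear.
Priya: starts Fri 15:00 before Mateo ends Fri 23:00, and ends Fri 23:00 after Mateo starts Fri 22:00 → overlap.
Dmitri: starts Fri 18:00 before Mateo ends Fri 23:00, and ends Fri 23:00 after Mateo starts Fri 22:00 → overlap.
Ingrid: starts Sat 08:00 at or after Mateo ends Fri 23:00 → clear.
Sofia: starts Sat 09:00 at or after Mateo ends Fri 23:00 → clear.
Tariq: starts Sat 15:00 at or after Mateo ends Fri 23:00 → clear.
Elena: starts Sat 21:00 at or after Mateo ends Fri 23:00 → clear.
Jonas: starts Sun 09:00 at or after Mateo ends Fri 23:00 → clear.
Mei: starts Sun 10:00 at or after Mateo ends Fri 23:00 → clear.
Mateo overlaps Priya, Dmitri.

Yes — it overlaps Dmitri, Priya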